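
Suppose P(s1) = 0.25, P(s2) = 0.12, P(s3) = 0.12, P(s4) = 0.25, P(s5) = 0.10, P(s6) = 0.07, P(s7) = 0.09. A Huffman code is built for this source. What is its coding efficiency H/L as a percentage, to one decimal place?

99.5%

Entropy H = −Σ p log₂ p ≈ 2.6475 bits.
Huffman merges: 7/100+9/100→4/25; 1/10+3/25→11/50; 3/25+4/25→7/25; 11/50+1/4→47/100; 1/4+7/25→53/100; 47/100+53/100→1. L = 133/50 ≈ 2.6600.
Efficiency = H/L = 2.6475/2.6600 = 99.5%.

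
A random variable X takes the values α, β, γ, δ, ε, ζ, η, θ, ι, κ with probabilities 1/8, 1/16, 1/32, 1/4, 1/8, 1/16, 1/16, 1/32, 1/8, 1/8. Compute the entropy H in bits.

Each probability is a power of 1/2, so log₂(1/p) is an integer.
H = Σ p·log₂(1/p) = 1/8·3 + 1/16·4 + 1/32·5 + 1/4·2 + 1/8·3 + 1/16·4 + 1/16·4 + 1/32·5 + 1/8·3 + 1/8·3 = 3.0625 bits.

3.0625 bits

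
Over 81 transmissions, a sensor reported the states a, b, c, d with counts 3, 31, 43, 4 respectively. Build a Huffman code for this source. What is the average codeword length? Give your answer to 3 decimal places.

Probabilities are the counts divided by 81.
Repeatedly combine the two least-probable nodes; the expected code length is the sum of the merged weights.
merge 1/27 + 4/81 → 7/81
merge 7/81 + 31/81 → 38/81
merge 38/81 + 43/81 → 1
L = 7/81 + 38/81 + 1 = 14/9 ≈ 1.556 bits/symbol.

1.556 bits/symbol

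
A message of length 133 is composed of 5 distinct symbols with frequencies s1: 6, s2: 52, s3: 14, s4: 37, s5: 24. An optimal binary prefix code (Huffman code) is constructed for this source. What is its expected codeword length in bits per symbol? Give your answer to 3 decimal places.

Probabilities are the counts divided by 133.
Repeatedly combine the two least-probable nodes; the expected code length is the sum of the merged weights.
merge 6/133 + 2/19 → 20/133
merge 20/133 + 24/133 → 44/133
merge 37/133 + 44/133 → 81/133
merge 52/133 + 81/133 → 1
L = 20/133 + 44/133 + 81/133 + 1 = 278/133 ≈ 2.090 bits/symbol.

2.090 bits/symbol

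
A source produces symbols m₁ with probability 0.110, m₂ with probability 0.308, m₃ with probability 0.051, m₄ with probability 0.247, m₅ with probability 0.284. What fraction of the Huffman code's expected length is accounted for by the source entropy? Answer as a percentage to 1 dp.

Entropy H = −Σ p log₂ p ≈ 2.1066 bits.
Huffman merges: 51/1000+11/100→161/1000; 161/1000+247/1000→51/125; 71/250+77/250→74/125; 51/125+74/125→1. L = 2161/1000 ≈ 2.1610.
Efficiency = H/L = 2.1066/2.1610 = 97.5%.

97.5%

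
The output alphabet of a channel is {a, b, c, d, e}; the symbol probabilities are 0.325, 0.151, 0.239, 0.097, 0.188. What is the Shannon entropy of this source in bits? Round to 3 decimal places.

H = −Σ pᵢ log₂ pᵢ.
−0.325·log₂(0.325) = 0.5270
−0.151·log₂(0.151) = 0.4118
−0.239·log₂(0.239) = 0.4935
−0.097·log₂(0.097) = 0.3265
−0.188·log₂(0.188) = 0.4533
Sum ≈ 2.2121 → 2.212 bits.

2.212 bits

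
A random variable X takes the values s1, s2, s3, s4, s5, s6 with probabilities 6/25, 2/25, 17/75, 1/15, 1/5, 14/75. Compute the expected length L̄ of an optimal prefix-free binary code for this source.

Repeatedly combine the two least-probable nodes; the expected code length is the sum of the merged weights.
merge 1/15 + 2/25 → 11/75
merge 11/75 + 14/75 → 1/3
merge 1/5 + 17/75 → 32/75
merge 6/25 + 1/3 → 43/75
merge 32/75 + 43/75 → 1
L = 11/75 + 1/3 + 32/75 + 43/75 + 1 = 62/25 = 2.48 bits/symbol.

2.48 bits/symbol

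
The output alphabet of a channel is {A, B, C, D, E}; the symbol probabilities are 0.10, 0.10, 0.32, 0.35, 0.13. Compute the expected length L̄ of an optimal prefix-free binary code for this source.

Repeatedly combine the two least-probable nodes; the expected code length is the sum of the merged weights.
merge 1/10 + 1/10 → 1/5
merge 13/100 + 1/5 → 33/100
merge 8/25 + 33/100 → 13/20
merge 7/20 + 13/20 → 1
L = 1/5 + 33/100 + 13/20 + 1 = 109/50 = 2.18 bits/symbol.

2.18 bits/symbol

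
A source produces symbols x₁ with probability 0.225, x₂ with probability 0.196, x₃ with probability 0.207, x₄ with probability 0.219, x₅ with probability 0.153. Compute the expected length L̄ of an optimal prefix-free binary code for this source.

Repeatedly combine the two least-probable nodes; the expected code length is the sum of the merged weights.
merge 153/1000 + 49/250 → 349/1000
merge 207/1000 + 219/1000 → 213/500
merge 9/40 + 349/1000 → 287/500
merge 213/500 + 287/500 → 1
L = 349/1000 + 213/500 + 287/500 + 1 = 2349/1000 = 2.349 bits/symbol.

2.349 bits/symbol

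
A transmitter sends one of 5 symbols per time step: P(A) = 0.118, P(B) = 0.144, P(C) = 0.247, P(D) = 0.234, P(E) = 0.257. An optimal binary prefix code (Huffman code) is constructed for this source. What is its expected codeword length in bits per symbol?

Repeatedly combine the two least-probable nodes; the expected code length is the sum of the merged weights.
merge 59/500 + 18/125 → 131/500
merge 117/500 + 247/1000 → 481/1000
merge 257/1000 + 131/500 → 519/1000
merge 481/1000 + 519/1000 → 1
L = 131/500 + 481/1000 + 519/1000 + 1 = 1131/500 = 2.262 bits/symbol.

2.262 bits/symbol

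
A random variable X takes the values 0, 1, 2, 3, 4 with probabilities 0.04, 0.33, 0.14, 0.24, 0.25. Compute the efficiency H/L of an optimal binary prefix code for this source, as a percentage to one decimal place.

96.6%

Entropy H = −Σ p log₂ p ≈ 2.1048 bits.
Huffman merges: 1/25+7/50→9/50; 9/50+6/25→21/50; 1/4+33/100→29/50; 21/50+29/50→1. L = 109/50 ≈ 2.1800.
Efficiency = H/L = 2.1048/2.1800 = 96.6%.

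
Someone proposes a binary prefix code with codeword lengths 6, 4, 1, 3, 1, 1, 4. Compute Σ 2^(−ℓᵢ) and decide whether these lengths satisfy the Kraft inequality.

1.765625; no

With common denominator 2^6 = 64: Σ 2^(−ℓᵢ) = 1/64 + 4/64 + 32/64 + 8/64 + 32/64 + 32/64 + 4/64 = 113/64 = 1.765625.
Kraft's inequality requires Σ ≤ 1; here Σ = 1.765625 > 1, so no such prefix code exists.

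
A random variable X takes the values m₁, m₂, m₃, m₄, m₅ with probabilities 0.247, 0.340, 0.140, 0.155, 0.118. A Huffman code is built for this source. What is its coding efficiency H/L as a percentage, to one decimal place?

Entropy H = −Σ p log₂ p ≈ 2.2053 bits.
Huffman merges: 59/500+7/50→129/500; 31/200+247/1000→201/500; 129/500+17/50→299/500; 201/500+299/500→1. L = 1129/500 ≈ 2.2580.
Efficiency = H/L = 2.2053/2.2580 = 97.7%.

97.7%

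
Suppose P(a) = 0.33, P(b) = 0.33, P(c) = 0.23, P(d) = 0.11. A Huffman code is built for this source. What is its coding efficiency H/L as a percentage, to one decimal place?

94.7%

Entropy H = −Σ p log₂ p ≈ 1.8936 bits.
Huffman merges: 11/100+23/100→17/50; 33/100+33/100→33/50; 17/50+33/50→1. L = 2 ≈ 2.0000.
Efficiency = H/L = 1.8936/2.0000 = 94.7%.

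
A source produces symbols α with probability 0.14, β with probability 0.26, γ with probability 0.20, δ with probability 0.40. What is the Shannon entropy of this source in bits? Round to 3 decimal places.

H = −Σ pᵢ log₂ pᵢ.
−0.14·log₂(0.14) = 0.3971
−0.26·log₂(0.26) = 0.5053
−0.20·log₂(0.20) = 0.4644
−0.40·log₂(0.40) = 0.5288
Sum ≈ 1.8956 → 1.896 bits.

1.896 bits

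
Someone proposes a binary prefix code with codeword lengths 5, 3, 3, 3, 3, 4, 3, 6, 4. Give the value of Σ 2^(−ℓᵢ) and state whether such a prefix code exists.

0.796875; yes

With common denominator 2^6 = 64: Σ 2^(−ℓᵢ) = 2/64 + 8/64 + 8/64 + 8/64 + 8/64 + 4/64 + 8/64 + 1/64 + 4/64 = 51/64 = 0.796875.
Kraft's inequality requires Σ ≤ 1; here Σ = 0.796875 ≤ 1, so such a prefix code exists.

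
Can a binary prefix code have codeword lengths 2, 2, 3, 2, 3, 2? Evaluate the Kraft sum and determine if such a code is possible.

1.25; no

With common denominator 2^3 = 8: Σ 2^(−ℓᵢ) = 2/8 + 2/8 + 1/8 + 2/8 + 1/8 + 2/8 = 10/8 = 1.25.
Kraft's inequality requires Σ ≤ 1; here Σ = 1.25 > 1, so no such prefix code exists.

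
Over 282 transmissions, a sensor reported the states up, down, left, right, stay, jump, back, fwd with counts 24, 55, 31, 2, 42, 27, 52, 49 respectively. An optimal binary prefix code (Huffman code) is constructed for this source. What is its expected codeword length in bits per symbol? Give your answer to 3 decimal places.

Probabilities are the counts divided by 282.
Repeatedly combine the two least-probable nodes; the expected code length is the sum of the merged weights.
merge 1/141 + 4/47 → 13/141
merge 13/141 + 9/94 → 53/282
merge 31/282 + 7/47 → 73/282
merge 49/282 + 26/141 → 101/282
merge 53/282 + 55/282 → 18/47
merge 73/282 + 101/282 → 29/47
merge 18/47 + 29/47 → 1
L = 13/141 + 53/282 + 73/282 + 101/282 + 18/47 + 29/47 + 1 = 817/282 ≈ 2.897 bits/symbol.

2.897 bits/symbol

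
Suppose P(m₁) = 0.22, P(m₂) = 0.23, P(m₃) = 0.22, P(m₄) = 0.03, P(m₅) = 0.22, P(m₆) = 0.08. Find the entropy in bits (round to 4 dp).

H = −Σ pᵢ log₂ pᵢ.
−0.22·log₂(0.22) = 0.4806
−0.23·log₂(0.23) = 0.4877
−0.22·log₂(0.22) = 0.4806
−0.03·log₂(0.03) = 0.1518
−0.22·log₂(0.22) = 0.4806
−0.08·log₂(0.08) = 0.2915
Sum ≈ 2.3727 → 2.3727 bits.

2.3727 bits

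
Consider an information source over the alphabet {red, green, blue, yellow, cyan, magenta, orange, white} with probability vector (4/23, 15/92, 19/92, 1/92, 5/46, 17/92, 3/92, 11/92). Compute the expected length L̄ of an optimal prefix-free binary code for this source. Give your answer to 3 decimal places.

Repeatedly combine the two least-probable nodes; the expected code length is the sum of the merged weights.
merge 1/92 + 3/92 → 1/23
merge 1/23 + 5/46 → 7/46
merge 11/92 + 7/46 → 25/92
merge 15/92 + 4/23 → 31/92
merge 17/92 + 19/92 → 9/23
merge 25/92 + 31/92 → 14/23
merge 9/23 + 14/23 → 1
L = 1/23 + 7/46 + 25/92 + 31/92 + 9/23 + 14/23 + 1 = 129/46 ≈ 2.804 bits/symbol.

2.804 bits/symbol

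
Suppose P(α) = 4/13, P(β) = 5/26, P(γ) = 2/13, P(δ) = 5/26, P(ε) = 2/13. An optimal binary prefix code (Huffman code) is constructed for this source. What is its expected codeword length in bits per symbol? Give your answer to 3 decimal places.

2.308 bits/symbol

Repeatedly combine the two least-probable nodes; the expected code length is the sum of the merged weights.
merge 2/13 + 2/13 → 4/13
merge 5/26 + 5/26 → 5/13
merge 4/13 + 4/13 → 8/13
merge 5/13 + 8/13 → 1
L = 4/13 + 5/13 + 8/13 + 1 = 30/13 ≈ 2.308 bits/symbol.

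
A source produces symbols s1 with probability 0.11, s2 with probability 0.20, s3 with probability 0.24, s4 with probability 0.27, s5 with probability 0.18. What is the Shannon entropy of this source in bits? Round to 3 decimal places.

H = −Σ pᵢ log₂ pᵢ.
−0.11·log₂(0.11) = 0.3503
−0.20·log₂(0.20) = 0.4644
−0.24·log₂(0.24) = 0.4941
−0.27·log₂(0.27) = 0.5100
−0.18·log₂(0.18) = 0.4453
Sum ≈ 2.2641 → 2.264 bits.

2.264 bits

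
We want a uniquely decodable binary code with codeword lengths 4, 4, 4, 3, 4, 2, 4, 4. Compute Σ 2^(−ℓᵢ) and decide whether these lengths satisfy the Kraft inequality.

With common denominator 2^4 = 16: Σ 2^(−ℓᵢ) = 1/16 + 1/16 + 1/16 + 2/16 + 1/16 + 4/16 + 1/16 + 1/16 = 12/16 = 0.75.
Kraft's inequality requires Σ ≤ 1; here Σ = 0.75 ≤ 1, so such a prefix code exists.

0.75; yes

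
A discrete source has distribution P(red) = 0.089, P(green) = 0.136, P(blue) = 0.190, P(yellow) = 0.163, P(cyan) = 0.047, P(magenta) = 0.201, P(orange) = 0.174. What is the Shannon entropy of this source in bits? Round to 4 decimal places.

H = −Σ pᵢ log₂ pᵢ.
−0.089·log₂(0.089) = 0.3106
−0.136·log₂(0.136) = 0.3915
−0.190·log₂(0.190) = 0.4552
−0.163·log₂(0.163) = 0.4266
−0.047·log₂(0.047) = 0.2073
−0.201·log₂(0.201) = 0.4653
−0.174·log₂(0.174) = 0.4390
Sum ≈ 2.6954 → 2.6954 bits.

2.6954 bits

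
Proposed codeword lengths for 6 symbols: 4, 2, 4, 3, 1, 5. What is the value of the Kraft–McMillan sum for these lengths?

With common denominator 2^5 = 32: Σ 2^(−ℓᵢ) = 2/32 + 8/32 + 2/32 + 4/32 + 16/32 + 1/32 = 33/32 = 1.03125.

1.03125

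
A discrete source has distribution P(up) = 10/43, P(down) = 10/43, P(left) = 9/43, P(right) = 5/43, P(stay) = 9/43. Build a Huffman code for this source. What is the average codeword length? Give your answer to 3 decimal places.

Repeatedly combine the two least-probable nodes; the expected code length is the sum of the merged weights.
merge 5/43 + 9/43 → 14/43
merge 9/43 + 10/43 → 19/43
merge 10/43 + 14/43 → 24/43
merge 19/43 + 24/43 → 1
L = 14/43 + 19/43 + 24/43 + 1 = 100/43 ≈ 2.326 bits/symbol.

2.326 bits/symbol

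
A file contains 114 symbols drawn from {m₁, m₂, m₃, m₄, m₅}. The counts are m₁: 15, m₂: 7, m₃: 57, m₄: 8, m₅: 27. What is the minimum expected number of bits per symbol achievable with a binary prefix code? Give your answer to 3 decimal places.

Probabilities are the counts divided by 114.
Repeatedly combine the two least-probable nodes; the expected code length is the sum of the merged weights.
merge 7/114 + 4/57 → 5/38
merge 5/38 + 5/38 → 5/19
merge 9/38 + 5/19 → 1/2
merge 1/2 + 1/2 → 1
L = 5/38 + 5/19 + 1/2 + 1 = 36/19 ≈ 1.895 bits/symbol.

1.895 bits/symbol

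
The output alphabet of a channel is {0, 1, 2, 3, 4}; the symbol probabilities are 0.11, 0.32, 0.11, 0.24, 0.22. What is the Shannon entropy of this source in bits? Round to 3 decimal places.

2.201 bits

H = −Σ pᵢ log₂ pᵢ.
−0.11·log₂(0.11) = 0.3503
−0.32·log₂(0.32) = 0.5260
−0.11·log₂(0.11) = 0.3503
−0.24·log₂(0.24) = 0.4941
−0.22·log₂(0.22) = 0.4806
Sum ≈ 2.2013 → 2.201 bits.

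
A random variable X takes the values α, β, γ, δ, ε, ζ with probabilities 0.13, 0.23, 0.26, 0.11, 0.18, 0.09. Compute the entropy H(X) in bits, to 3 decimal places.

2.484 bits

H = −Σ pᵢ log₂ pᵢ.
−0.13·log₂(0.13) = 0.3826
−0.23·log₂(0.23) = 0.4877
−0.26·log₂(0.26) = 0.5053
−0.11·log₂(0.11) = 0.3503
−0.18·log₂(0.18) = 0.4453
−0.09·log₂(0.09) = 0.3127
Sum ≈ 2.4838 → 2.484 bits.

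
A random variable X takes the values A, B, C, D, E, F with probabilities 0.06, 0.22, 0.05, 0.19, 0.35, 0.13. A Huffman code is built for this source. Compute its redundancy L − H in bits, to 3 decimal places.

Entropy H = −Σ p log₂ p ≈ 2.3082 bits.
Huffman merges: 1/20+3/50→11/100; 11/100+13/100→6/25; 19/100+11/50→41/100; 6/25+7/20→59/100; 41/100+59/100→1. L = 47/20 ≈ 2.3500.
L − H = 2.3500 − 2.3082 = 0.042 bits.

0.042 bits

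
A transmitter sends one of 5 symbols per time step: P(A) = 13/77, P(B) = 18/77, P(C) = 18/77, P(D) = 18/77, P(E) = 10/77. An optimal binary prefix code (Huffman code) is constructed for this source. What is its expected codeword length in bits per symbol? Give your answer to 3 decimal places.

Repeatedly combine the two least-probable nodes; the expected code length is the sum of the merged weights.
merge 10/77 + 13/77 → 23/77
merge 18/77 + 18/77 → 36/77
merge 18/77 + 23/77 → 41/77
merge 36/77 + 41/77 → 1
L = 23/77 + 36/77 + 41/77 + 1 = 177/77 ≈ 2.299 bits/symbol.

2.299 bits/symbol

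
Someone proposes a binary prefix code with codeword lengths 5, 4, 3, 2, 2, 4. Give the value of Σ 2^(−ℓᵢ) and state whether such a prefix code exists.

0.78125; yes

With common denominator 2^5 = 32: Σ 2^(−ℓᵢ) = 1/32 + 2/32 + 4/32 + 8/32 + 8/32 + 2/32 = 25/32 = 0.78125.
Kraft's inequality requires Σ ≤ 1; here Σ = 0.78125 ≤ 1, so such a prefix code exists.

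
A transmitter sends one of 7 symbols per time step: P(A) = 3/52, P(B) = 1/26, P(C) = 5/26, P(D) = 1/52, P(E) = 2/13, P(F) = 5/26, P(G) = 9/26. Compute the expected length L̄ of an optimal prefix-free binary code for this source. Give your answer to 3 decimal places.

2.442 bits/symbol

Repeatedly combine the two least-probable nodes; the expected code length is the sum of the merged weights.
merge 1/52 + 1/26 → 3/52
merge 3/52 + 3/52 → 3/26
merge 3/26 + 2/13 → 7/26
merge 5/26 + 5/26 → 5/13
merge 7/26 + 9/26 → 8/13
merge 5/13 + 8/13 → 1
L = 3/52 + 3/26 + 7/26 + 5/13 + 8/13 + 1 = 127/52 ≈ 2.442 bits/symbol.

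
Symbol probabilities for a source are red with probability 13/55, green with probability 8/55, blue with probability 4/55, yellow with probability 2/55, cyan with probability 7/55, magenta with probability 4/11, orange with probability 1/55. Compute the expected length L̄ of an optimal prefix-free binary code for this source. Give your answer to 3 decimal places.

2.436 bits/symbol

Repeatedly combine the two least-probable nodes; the expected code length is the sum of the merged weights.
merge 1/55 + 2/55 → 3/55
merge 3/55 + 4/55 → 7/55
merge 7/55 + 7/55 → 14/55
merge 8/55 + 13/55 → 21/55
merge 14/55 + 4/11 → 34/55
merge 21/55 + 34/55 → 1
L = 3/55 + 7/55 + 14/55 + 21/55 + 34/55 + 1 = 134/55 ≈ 2.436 bits/symbol.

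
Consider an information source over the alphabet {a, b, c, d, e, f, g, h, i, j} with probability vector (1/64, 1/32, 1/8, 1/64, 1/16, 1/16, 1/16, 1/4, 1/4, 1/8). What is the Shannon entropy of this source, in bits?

Each probability is a power of 1/2, so log₂(1/p) is an integer.
H = Σ p·log₂(1/p) = 1/64·6 + 1/32·5 + 1/8·3 + 1/64·6 + 1/16·4 + 1/16·4 + 1/16·4 + 1/4·2 + 1/4·2 + 1/8·3 = 2.84375 bits.

2.84375 bits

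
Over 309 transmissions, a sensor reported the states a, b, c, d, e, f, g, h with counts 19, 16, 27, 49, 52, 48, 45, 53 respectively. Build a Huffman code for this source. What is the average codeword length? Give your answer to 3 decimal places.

2.942 bits/symbol

Probabilities are the counts divided by 309.
Repeatedly combine the two least-probable nodes; the expected code length is the sum of the merged weights.
merge 16/309 + 19/309 → 35/309
merge 9/103 + 35/309 → 62/309
merge 15/103 + 16/103 → 31/103
merge 49/309 + 52/309 → 101/309
merge 53/309 + 62/309 → 115/309
merge 31/103 + 101/309 → 194/309
merge 115/309 + 194/309 → 1
L = 35/309 + 62/309 + 31/103 + 101/309 + 115/309 + 194/309 + 1 = 303/103 ≈ 2.942 bits/symbol.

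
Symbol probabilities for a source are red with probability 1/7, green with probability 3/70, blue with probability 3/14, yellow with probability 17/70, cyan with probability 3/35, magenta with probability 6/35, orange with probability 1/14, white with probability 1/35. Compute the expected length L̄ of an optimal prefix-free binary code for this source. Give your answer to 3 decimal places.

2.757 bits/symbol

Repeatedly combine the two least-probable nodes; the expected code length is the sum of the merged weights.
merge 1/35 + 3/70 → 1/14
merge 1/14 + 1/14 → 1/7
merge 3/35 + 1/7 → 8/35
merge 1/7 + 6/35 → 11/35
merge 3/14 + 8/35 → 31/70
merge 17/70 + 11/35 → 39/70
merge 31/70 + 39/70 → 1
L = 1/14 + 1/7 + 8/35 + 11/35 + 31/70 + 39/70 + 1 = 193/70 ≈ 2.757 bits/symbol.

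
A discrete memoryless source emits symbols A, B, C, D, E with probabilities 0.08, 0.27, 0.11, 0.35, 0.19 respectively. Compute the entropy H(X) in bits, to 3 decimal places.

2.137 bits

H = −Σ pᵢ log₂ pᵢ.
−0.08·log₂(0.08) = 0.2915
−0.27·log₂(0.27) = 0.5100
−0.11·log₂(0.11) = 0.3503
−0.35·log₂(0.35) = 0.5301
−0.19·log₂(0.19) = 0.4552
Sum ≈ 2.1371 → 2.137 bits.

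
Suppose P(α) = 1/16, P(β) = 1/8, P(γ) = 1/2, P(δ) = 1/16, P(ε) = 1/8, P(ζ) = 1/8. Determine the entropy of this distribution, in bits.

2.125 bits

Each probability is a power of 1/2, so log₂(1/p) is an integer.
H = Σ p·log₂(1/p) = 1/16·4 + 1/8·3 + 1/2·1 + 1/16·4 + 1/8·3 + 1/8·3 = 2.125 bits.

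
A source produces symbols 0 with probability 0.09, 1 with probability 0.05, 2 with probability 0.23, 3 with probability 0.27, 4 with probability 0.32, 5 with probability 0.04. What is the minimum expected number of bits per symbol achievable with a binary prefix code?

Repeatedly combine the two least-probable nodes; the expected code length is the sum of the merged weights.
merge 1/25 + 1/20 → 9/100
merge 9/100 + 9/100 → 9/50
merge 9/50 + 23/100 → 41/100
merge 27/100 + 8/25 → 59/100
merge 41/100 + 59/100 → 1
L = 9/100 + 9/50 + 41/100 + 59/100 + 1 = 227/100 = 2.27 bits/symbol.

2.27 bits/symbol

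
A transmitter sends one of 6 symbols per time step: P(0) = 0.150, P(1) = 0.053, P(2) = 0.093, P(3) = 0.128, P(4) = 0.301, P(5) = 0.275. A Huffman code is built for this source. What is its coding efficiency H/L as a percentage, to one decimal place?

Entropy H = −Σ p log₂ p ≈ 2.3670 bits.
Huffman merges: 53/1000+93/1000→73/500; 16/125+73/500→137/500; 3/20+137/500→53/125; 11/40+301/1000→72/125; 53/125+72/125→1. L = 121/50 ≈ 2.4200.
Efficiency = H/L = 2.3670/2.4200 = 97.8%.

97.8%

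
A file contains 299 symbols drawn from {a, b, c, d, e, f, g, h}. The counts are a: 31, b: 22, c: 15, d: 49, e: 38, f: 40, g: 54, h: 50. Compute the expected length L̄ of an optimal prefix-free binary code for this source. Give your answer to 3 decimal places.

Probabilities are the counts divided by 299.
Repeatedly combine the two least-probable nodes; the expected code length is the sum of the merged weights.
merge 15/299 + 22/299 → 37/299
merge 31/299 + 37/299 → 68/299
merge 38/299 + 40/299 → 6/23
merge 49/299 + 50/299 → 99/299
merge 54/299 + 68/299 → 122/299
merge 6/23 + 99/299 → 177/299
merge 122/299 + 177/299 → 1
L = 37/299 + 68/299 + 6/23 + 99/299 + 122/299 + 177/299 + 1 = 880/299 ≈ 2.943 bits/symbol.

2.943 bits/symbol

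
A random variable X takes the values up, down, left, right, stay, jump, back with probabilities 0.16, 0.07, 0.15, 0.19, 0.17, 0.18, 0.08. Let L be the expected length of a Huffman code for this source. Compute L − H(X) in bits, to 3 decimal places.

Entropy H = −Σ p log₂ p ≈ 2.7287 bits.
Huffman merges: 7/100+2/25→3/20; 3/20+3/20→3/10; 4/25+17/100→33/100; 9/50+19/100→37/100; 3/10+33/100→63/100; 37/100+63/100→1. L = 139/50 ≈ 2.7800.
L − H = 2.7800 − 2.7287 = 0.051 bits.

0.051 bits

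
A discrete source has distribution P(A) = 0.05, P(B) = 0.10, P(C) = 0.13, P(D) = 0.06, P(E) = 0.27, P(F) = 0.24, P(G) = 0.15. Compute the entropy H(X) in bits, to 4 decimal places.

H = −Σ pᵢ log₂ pᵢ.
−0.05·log₂(0.05) = 0.2161
−0.10·log₂(0.10) = 0.3322
−0.13·log₂(0.13) = 0.3826
−0.06·log₂(0.06) = 0.2435
−0.27·log₂(0.27) = 0.5100
−0.24·log₂(0.24) = 0.4941
−0.15·log₂(0.15) = 0.4105
Sum ≈ 2.5892 → 2.5892 bits.

2.5892 bits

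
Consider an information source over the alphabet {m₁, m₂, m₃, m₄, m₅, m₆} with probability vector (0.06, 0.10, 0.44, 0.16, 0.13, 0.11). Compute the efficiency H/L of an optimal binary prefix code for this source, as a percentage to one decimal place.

98.8%

Entropy H = −Σ p log₂ p ≈ 2.2528 bits.
Huffman merges: 3/50+1/10→4/25; 11/100+13/100→6/25; 4/25+4/25→8/25; 6/25+8/25→14/25; 11/25+14/25→1. L = 57/25 ≈ 2.2800.
Efficiency = H/L = 2.2528/2.2800 = 98.8%.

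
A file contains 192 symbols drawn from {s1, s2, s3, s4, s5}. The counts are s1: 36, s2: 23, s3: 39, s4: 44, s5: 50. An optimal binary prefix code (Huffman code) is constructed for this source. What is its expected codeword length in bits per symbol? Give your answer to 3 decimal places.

Probabilities are the counts divided by 192.
Repeatedly combine the two least-probable nodes; the expected code length is the sum of the merged weights.
merge 23/192 + 3/16 → 59/192
merge 13/64 + 11/48 → 83/192
merge 25/96 + 59/192 → 109/192
merge 83/192 + 109/192 → 1
L = 59/192 + 83/192 + 109/192 + 1 = 443/192 ≈ 2.307 bits/symbol.

2.307 bits/symbol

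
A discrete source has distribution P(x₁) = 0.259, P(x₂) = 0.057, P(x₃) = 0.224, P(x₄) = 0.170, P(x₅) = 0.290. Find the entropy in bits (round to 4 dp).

2.1763 bits

H = −Σ pᵢ log₂ pᵢ.
−0.259·log₂(0.259) = 0.5048
−0.057·log₂(0.057) = 0.2356
−0.224·log₂(0.224) = 0.4835
−0.170·log₂(0.170) = 0.4346
−0.290·log₂(0.290) = 0.5179
Sum ≈ 2.1763 → 2.1763 bits.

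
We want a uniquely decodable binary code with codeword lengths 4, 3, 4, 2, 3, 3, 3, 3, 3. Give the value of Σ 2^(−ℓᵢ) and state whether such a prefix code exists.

1.125; no

With common denominator 2^4 = 16: Σ 2^(−ℓᵢ) = 1/16 + 2/16 + 1/16 + 4/16 + 2/16 + 2/16 + 2/16 + 2/16 + 2/16 = 18/16 = 1.125.
Kraft's inequality requires Σ ≤ 1; here Σ = 1.125 > 1, so no such prefix code exists.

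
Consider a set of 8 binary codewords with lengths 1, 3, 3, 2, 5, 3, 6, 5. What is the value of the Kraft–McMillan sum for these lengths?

With common denominator 2^6 = 64: Σ 2^(−ℓᵢ) = 32/64 + 8/64 + 8/64 + 16/64 + 2/64 + 8/64 + 1/64 + 2/64 = 77/64 = 1.203125.

1.203125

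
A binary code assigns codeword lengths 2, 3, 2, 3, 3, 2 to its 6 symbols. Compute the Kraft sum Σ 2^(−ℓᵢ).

1.125

With common denominator 2^3 = 8: Σ 2^(−ℓᵢ) = 2/8 + 1/8 + 2/8 + 1/8 + 1/8 + 2/8 = 9/8 = 1.125.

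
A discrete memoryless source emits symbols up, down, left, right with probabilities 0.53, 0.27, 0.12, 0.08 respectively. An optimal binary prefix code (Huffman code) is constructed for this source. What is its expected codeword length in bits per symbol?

Repeatedly combine the two least-probable nodes; the expected code length is the sum of the merged weights.
merge 2/25 + 3/25 → 1/5
merge 1/5 + 27/100 → 47/100
merge 47/100 + 53/100 → 1
L = 1/5 + 47/100 + 1 = 167/100 = 1.67 bits/symbol.

1.67 bits/symbol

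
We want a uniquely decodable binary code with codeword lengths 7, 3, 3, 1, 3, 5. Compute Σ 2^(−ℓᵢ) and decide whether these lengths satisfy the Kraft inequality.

0.9140625; yes

With common denominator 2^7 = 128: Σ 2^(−ℓᵢ) = 1/128 + 16/128 + 16/128 + 64/128 + 16/128 + 4/128 = 117/128 = 0.9140625.
Kraft's inequality requires Σ ≤ 1; here Σ = 0.9140625 ≤ 1, so such a prefix code exists.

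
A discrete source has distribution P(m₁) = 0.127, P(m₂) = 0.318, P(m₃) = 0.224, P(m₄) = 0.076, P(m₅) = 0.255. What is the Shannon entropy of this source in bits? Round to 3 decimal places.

H = −Σ pᵢ log₂ pᵢ.
−0.127·log₂(0.127) = 0.3781
−0.318·log₂(0.318) = 0.5256
−0.224·log₂(0.224) = 0.4835
−0.076·log₂(0.076) = 0.2826
−0.255·log₂(0.255) = 0.5027
Sum ≈ 2.1725 → 2.172 bits.

2.172 bits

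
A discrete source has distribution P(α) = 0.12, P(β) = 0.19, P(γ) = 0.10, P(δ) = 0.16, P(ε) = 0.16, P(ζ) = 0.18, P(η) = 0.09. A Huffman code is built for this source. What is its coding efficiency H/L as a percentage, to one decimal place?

Entropy H = −Σ p log₂ p ≈ 2.7585 bits.
Huffman merges: 9/100+1/10→19/100; 3/25+4/25→7/25; 4/25+9/50→17/50; 19/100+19/100→19/50; 7/25+17/50→31/50; 19/50+31/50→1. L = 281/100 ≈ 2.8100.
Efficiency = H/L = 2.7585/2.8100 = 98.2%.

98.2%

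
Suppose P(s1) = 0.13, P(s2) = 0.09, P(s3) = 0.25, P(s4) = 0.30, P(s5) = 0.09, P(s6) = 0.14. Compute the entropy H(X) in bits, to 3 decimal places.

2.426 bits

H = −Σ pᵢ log₂ pᵢ.
−0.13·log₂(0.13) = 0.3826
−0.09·log₂(0.09) = 0.3127
−0.25·log₂(0.25) = 0.5000
−0.30·log₂(0.30) = 0.5211
−0.09·log₂(0.09) = 0.3127
−0.14·log₂(0.14) = 0.3971
Sum ≈ 2.4262 → 2.426 bits.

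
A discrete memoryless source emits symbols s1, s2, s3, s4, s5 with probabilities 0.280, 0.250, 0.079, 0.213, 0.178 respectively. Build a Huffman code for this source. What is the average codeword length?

2.257 bits/symbol

Repeatedly combine the two least-probable nodes; the expected code length is the sum of the merged weights.
merge 79/1000 + 89/500 → 257/1000
merge 213/1000 + 1/4 → 463/1000
merge 257/1000 + 7/25 → 537/1000
merge 463/1000 + 537/1000 → 1
L = 257/1000 + 463/1000 + 537/1000 + 1 = 2257/1000 = 2.257 bits/symbol.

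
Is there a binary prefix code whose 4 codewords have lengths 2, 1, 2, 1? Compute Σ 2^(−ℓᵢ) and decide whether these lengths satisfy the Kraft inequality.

1.5; no

With common denominator 2^2 = 4: Σ 2^(−ℓᵢ) = 1/4 + 2/4 + 1/4 + 2/4 = 6/4 = 1.5.
Kraft's inequality requires Σ ≤ 1; here Σ = 1.5 > 1, so no such prefix code exists.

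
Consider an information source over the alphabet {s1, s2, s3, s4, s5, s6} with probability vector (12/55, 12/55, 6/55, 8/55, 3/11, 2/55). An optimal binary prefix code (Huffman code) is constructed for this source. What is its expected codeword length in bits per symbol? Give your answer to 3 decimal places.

2.436 bits/symbol

Repeatedly combine the two least-probable nodes; the expected code length is the sum of the merged weights.
merge 2/55 + 6/55 → 8/55
merge 8/55 + 8/55 → 16/55
merge 12/55 + 12/55 → 24/55
merge 3/11 + 16/55 → 31/55
merge 24/55 + 31/55 → 1
L = 8/55 + 16/55 + 24/55 + 31/55 + 1 = 134/55 ≈ 2.436 bits/symbol.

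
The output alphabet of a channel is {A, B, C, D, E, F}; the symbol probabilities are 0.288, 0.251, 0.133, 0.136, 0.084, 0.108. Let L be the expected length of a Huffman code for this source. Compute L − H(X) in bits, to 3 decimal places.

0.018 bits

Entropy H = −Σ p log₂ p ≈ 2.4433 bits.
Huffman merges: 21/250+27/250→24/125; 133/1000+17/125→269/1000; 24/125+251/1000→443/1000; 269/1000+36/125→557/1000; 443/1000+557/1000→1. L = 2461/1000 ≈ 2.4610.
L − H = 2.4610 − 2.4433 = 0.018 bits.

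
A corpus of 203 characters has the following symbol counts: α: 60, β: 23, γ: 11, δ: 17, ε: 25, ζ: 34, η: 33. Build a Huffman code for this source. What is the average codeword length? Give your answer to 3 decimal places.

2.675 bits/symbol

Probabilities are the counts divided by 203.
Repeatedly combine the two least-probable nodes; the expected code length is the sum of the merged weights.
merge 11/203 + 17/203 → 4/29
merge 23/203 + 25/203 → 48/203
merge 4/29 + 33/203 → 61/203
merge 34/203 + 48/203 → 82/203
merge 60/203 + 61/203 → 121/203
merge 82/203 + 121/203 → 1
L = 4/29 + 48/203 + 61/203 + 82/203 + 121/203 + 1 = 543/203 ≈ 2.675 bits/symbol.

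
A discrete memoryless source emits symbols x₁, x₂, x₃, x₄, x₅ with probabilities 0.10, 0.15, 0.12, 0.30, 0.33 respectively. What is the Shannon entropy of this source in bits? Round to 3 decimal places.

2.159 bits

H = −Σ pᵢ log₂ pᵢ.
−0.10·log₂(0.10) = 0.3322
−0.15·log₂(0.15) = 0.4105
−0.12·log₂(0.12) = 0.3671
−0.30·log₂(0.30) = 0.5211
−0.33·log₂(0.33) = 0.5278
Sum ≈ 2.1587 → 2.159 bits.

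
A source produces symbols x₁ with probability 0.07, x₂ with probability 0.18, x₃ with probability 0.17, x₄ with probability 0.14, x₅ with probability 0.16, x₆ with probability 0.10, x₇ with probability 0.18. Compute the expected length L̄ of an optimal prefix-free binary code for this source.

2.81 bits/symbol

Repeatedly combine the two least-probable nodes; the expected code length is the sum of the merged weights.
merge 7/100 + 1/10 → 17/100
merge 7/50 + 4/25 → 3/10
merge 17/100 + 17/100 → 17/50
merge 9/50 + 9/50 → 9/25
merge 3/10 + 17/50 → 16/25
merge 9/25 + 16/25 → 1
L = 17/100 + 3/10 + 17/50 + 9/25 + 16/25 + 1 = 281/100 = 2.81 bits/symbol.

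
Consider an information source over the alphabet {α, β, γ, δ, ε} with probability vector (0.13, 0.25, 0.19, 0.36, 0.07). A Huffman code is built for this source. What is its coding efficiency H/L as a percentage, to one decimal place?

Entropy H = −Σ p log₂ p ≈ 2.1370 bits.
Huffman merges: 7/100+13/100→1/5; 19/100+1/5→39/100; 1/4+9/25→61/100; 39/100+61/100→1. L = 11/5 ≈ 2.2000.
Efficiency = H/L = 2.1370/2.2000 = 97.1%.

97.1%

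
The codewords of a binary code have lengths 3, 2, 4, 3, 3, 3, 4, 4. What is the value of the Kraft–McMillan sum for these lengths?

0.9375

With common denominator 2^4 = 16: Σ 2^(−ℓᵢ) = 2/16 + 4/16 + 1/16 + 2/16 + 2/16 + 2/16 + 1/16 + 1/16 = 15/16 = 0.9375.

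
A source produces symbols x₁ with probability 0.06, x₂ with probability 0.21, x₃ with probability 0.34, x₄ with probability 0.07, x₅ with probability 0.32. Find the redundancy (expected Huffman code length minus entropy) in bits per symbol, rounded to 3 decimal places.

Entropy H = −Σ p log₂ p ≈ 2.0401 bits.
Huffman merges: 3/50+7/100→13/100; 13/100+21/100→17/50; 8/25+17/50→33/50; 17/50+33/50→1. L = 213/100 ≈ 2.1300.
L − H = 2.1300 − 2.0401 = 0.090 bits.

0.090 bits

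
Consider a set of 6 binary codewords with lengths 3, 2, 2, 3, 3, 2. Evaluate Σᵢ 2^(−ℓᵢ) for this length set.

With common denominator 2^3 = 8: Σ 2^(−ℓᵢ) = 1/8 + 2/8 + 2/8 + 1/8 + 1/8 + 2/8 = 9/8 = 1.125.

1.125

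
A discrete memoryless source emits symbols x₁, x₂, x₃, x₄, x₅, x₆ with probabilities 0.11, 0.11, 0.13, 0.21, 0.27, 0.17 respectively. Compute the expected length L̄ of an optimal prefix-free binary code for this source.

2.52 bits/symbol

Repeatedly combine the two least-probable nodes; the expected code length is the sum of the merged weights.
merge 11/100 + 11/100 → 11/50
merge 13/100 + 17/100 → 3/10
merge 21/100 + 11/50 → 43/100
merge 27/100 + 3/10 → 57/100
merge 43/100 + 57/100 → 1
L = 11/50 + 3/10 + 43/100 + 57/100 + 1 = 63/25 = 2.52 bits/symbol.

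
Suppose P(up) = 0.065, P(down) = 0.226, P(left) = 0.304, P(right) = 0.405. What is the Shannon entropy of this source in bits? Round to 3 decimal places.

1.792 bits

H = −Σ pᵢ log₂ pᵢ.
−0.065·log₂(0.065) = 0.2563
−0.226·log₂(0.226) = 0.4849
−0.304·log₂(0.304) = 0.5222
−0.405·log₂(0.405) = 0.5281
Sum ≈ 1.7916 → 1.792 bits.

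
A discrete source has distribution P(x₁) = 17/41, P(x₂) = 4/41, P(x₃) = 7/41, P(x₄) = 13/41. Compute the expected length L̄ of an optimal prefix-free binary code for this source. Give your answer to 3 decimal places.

1.854 bits/symbol

Repeatedly combine the two least-probable nodes; the expected code length is the sum of the merged weights.
merge 4/41 + 7/41 → 11/41
merge 11/41 + 13/41 → 24/41
merge 17/41 + 24/41 → 1
L = 11/41 + 24/41 + 1 = 76/41 ≈ 1.854 bits/symbol.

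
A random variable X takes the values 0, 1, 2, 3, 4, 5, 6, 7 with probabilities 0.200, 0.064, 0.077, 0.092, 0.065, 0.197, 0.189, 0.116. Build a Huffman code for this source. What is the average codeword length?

Repeatedly combine the two least-probable nodes; the expected code length is the sum of the merged weights.
merge 8/125 + 13/200 → 129/1000
merge 77/1000 + 23/250 → 169/1000
merge 29/250 + 129/1000 → 49/200
merge 169/1000 + 189/1000 → 179/500
merge 197/1000 + 1/5 → 397/1000
merge 49/200 + 179/500 → 603/1000
merge 397/1000 + 603/1000 → 1
L = 129/1000 + 169/1000 + 49/200 + 179/500 + 397/1000 + 603/1000 + 1 = 2901/1000 = 2.901 bits/symbol.

2.901 bits/symbol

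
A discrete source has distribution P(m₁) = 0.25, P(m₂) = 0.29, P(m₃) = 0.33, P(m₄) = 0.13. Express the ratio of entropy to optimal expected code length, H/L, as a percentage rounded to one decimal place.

Entropy H = −Σ p log₂ p ≈ 1.9284 bits.
Huffman merges: 13/100+1/4→19/50; 29/100+33/100→31/50; 19/50+31/50→1. L = 2 ≈ 2.0000.
Efficiency = H/L = 1.9284/2.0000 = 96.4%.

96.4%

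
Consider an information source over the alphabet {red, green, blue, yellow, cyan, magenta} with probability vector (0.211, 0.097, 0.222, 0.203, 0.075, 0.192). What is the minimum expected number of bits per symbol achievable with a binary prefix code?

2.536 bits/symbol

Repeatedly combine the two least-probable nodes; the expected code length is the sum of the merged weights.
merge 3/40 + 97/1000 → 43/250
merge 43/250 + 24/125 → 91/250
merge 203/1000 + 211/1000 → 207/500
merge 111/500 + 91/250 → 293/500
merge 207/500 + 293/500 → 1
L = 43/250 + 91/250 + 207/500 + 293/500 + 1 = 317/125 = 2.536 bits/symbol.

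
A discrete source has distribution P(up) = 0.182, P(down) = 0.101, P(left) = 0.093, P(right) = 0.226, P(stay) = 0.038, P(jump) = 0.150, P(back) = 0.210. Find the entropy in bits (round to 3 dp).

H = −Σ pᵢ log₂ pᵢ.
−0.182·log₂(0.182) = 0.4474
−0.101·log₂(0.101) = 0.3341
−0.093·log₂(0.093) = 0.3187
−0.226·log₂(0.226) = 0.4849
−0.038·log₂(0.038) = 0.1793
−0.150·log₂(0.150) = 0.4105
−0.210·log₂(0.210) = 0.4728
Sum ≈ 2.6476 → 2.648 bits.

2.648 bits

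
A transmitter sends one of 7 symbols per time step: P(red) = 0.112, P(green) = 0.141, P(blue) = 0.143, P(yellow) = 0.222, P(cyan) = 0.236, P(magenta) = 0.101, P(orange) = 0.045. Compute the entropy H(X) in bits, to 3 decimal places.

H = −Σ pᵢ log₂ pᵢ.
−0.112·log₂(0.112) = 0.3537
−0.141·log₂(0.141) = 0.3985
−0.143·log₂(0.143) = 0.4012
−0.222·log₂(0.222) = 0.4820
−0.236·log₂(0.236) = 0.4916
−0.101·log₂(0.101) = 0.3341
−0.045·log₂(0.045) = 0.2013
Sum ≈ 2.6625 → 2.663 bits.

2.663 bits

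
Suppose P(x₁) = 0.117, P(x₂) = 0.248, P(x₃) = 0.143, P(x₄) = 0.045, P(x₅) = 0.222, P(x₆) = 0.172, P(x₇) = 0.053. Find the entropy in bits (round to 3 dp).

H = −Σ pᵢ log₂ pᵢ.
−0.117·log₂(0.117) = 0.3622
−0.248·log₂(0.248) = 0.4989
−0.143·log₂(0.143) = 0.4012
−0.045·log₂(0.045) = 0.2013
−0.222·log₂(0.222) = 0.4820
−0.172·log₂(0.172) = 0.4368
−0.053·log₂(0.053) = 0.2246
Sum ≈ 2.6071 → 2.607 bits.

2.607 bits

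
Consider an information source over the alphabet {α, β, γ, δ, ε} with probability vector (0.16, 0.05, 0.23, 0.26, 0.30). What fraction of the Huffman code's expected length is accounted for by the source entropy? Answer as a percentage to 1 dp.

Entropy H = −Σ p log₂ p ≈ 2.1532 bits.
Huffman merges: 1/20+4/25→21/100; 21/100+23/100→11/25; 13/50+3/10→14/25; 11/25+14/25→1. L = 221/100 ≈ 2.2100.
Efficiency = H/L = 2.1532/2.2100 = 97.4%.

97.4%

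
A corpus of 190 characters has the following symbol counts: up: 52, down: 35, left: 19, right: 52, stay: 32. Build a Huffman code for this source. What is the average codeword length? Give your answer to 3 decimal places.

2.268 bits/symbol

Probabilities are the counts divided by 190.
Repeatedly combine the two least-probable nodes; the expected code length is the sum of the merged weights.
merge 1/10 + 16/95 → 51/190
merge 7/38 + 51/190 → 43/95
merge 26/95 + 26/95 → 52/95
merge 43/95 + 52/95 → 1
L = 51/190 + 43/95 + 52/95 + 1 = 431/190 ≈ 2.268 bits/symbol.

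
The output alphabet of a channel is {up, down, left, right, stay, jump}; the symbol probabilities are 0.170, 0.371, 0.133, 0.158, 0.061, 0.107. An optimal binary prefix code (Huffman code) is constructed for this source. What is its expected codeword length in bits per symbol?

Repeatedly combine the two least-probable nodes; the expected code length is the sum of the merged weights.
merge 61/1000 + 107/1000 → 21/125
merge 133/1000 + 79/500 → 291/1000
merge 21/125 + 17/100 → 169/500
merge 291/1000 + 169/500 → 629/1000
merge 371/1000 + 629/1000 → 1
L = 21/125 + 291/1000 + 169/500 + 629/1000 + 1 = 1213/500 = 2.426 bits/symbol.

2.426 bits/symbol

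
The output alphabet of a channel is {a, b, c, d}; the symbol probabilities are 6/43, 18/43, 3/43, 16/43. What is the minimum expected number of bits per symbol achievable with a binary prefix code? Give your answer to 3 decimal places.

Repeatedly combine the two least-probable nodes; the expected code length is the sum of the merged weights.
merge 3/43 + 6/43 → 9/43
merge 9/43 + 16/43 → 25/43
merge 18/43 + 25/43 → 1
L = 9/43 + 25/43 + 1 = 77/43 ≈ 1.791 bits/symbol.

1.791 bits/symbol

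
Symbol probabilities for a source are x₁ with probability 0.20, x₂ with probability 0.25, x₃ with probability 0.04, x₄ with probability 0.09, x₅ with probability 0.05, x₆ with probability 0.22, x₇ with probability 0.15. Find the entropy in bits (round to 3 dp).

2.570 bits

H = −Σ pᵢ log₂ pᵢ.
−0.20·log₂(0.20) = 0.4644
−0.25·log₂(0.25) = 0.5000
−0.04·log₂(0.04) = 0.1858
−0.09·log₂(0.09) = 0.3127
−0.05·log₂(0.05) = 0.2161
−0.22·log₂(0.22) = 0.4806
−0.15·log₂(0.15) = 0.4105
Sum ≈ 2.5700 → 2.570 bits.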